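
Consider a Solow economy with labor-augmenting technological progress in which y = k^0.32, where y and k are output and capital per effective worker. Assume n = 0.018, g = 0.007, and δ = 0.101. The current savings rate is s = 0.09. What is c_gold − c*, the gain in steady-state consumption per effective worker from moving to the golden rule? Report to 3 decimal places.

n + g + δ = 0.018 + 0.007 + 0.101 = 0.126.
Current steady state (s = 0.09): k* = (0.09/0.126)^(1/0.68) ≈ 0.6097, y* = 0.6097^0.32 ≈ 0.8536, c* = (1−0.09)·0.8536 ≈ 0.7767.
Maximizing c = f(k) − (n+g+δ)·k gives f'(k) = n+g+δ, i.e. 0.32·k^(0.32−1) = 0.126, so k_gold = (0.32/0.126)^(1/0.68) ≈ 3.9379.
y_gold = 3.9379^0.32 ≈ 1.5505, c_gold = y_gold − 0.126·k_gold ≈ 1.0544.
Gain: Δc = 1.0544 − 0.7767 ≈ 0.2776.

Δc ≈ 0.278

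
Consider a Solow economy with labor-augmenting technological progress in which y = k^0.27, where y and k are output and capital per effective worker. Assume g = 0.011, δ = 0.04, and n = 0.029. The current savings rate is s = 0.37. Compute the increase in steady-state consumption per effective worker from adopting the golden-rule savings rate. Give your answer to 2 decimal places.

n + g + δ = 0.029 + 0.011 + 0.04 = 0.08.
Current steady state (s = 0.37): k* = (0.37/0.08)^(1/0.73) ≈ 8.1491, y* = 8.1491^0.27 ≈ 1.7620, c* = (1−0.37)·1.7620 ≈ 1.1100.
At the golden rule the marginal product of capital equals n+g+δ: 0.27·k^(0.27−1) = 0.08. Solving, k_gold = (0.27/0.08)^(1/0.73) ≈ 5.2925.
y_gold = 5.2925^0.27 ≈ 1.5682, c_gold = y_gold − 0.08·k_gold ≈ 1.1448.
Gain: Δc = 1.1448 − 1.1100 ≈ 0.0347.

Δc ≈ 0.03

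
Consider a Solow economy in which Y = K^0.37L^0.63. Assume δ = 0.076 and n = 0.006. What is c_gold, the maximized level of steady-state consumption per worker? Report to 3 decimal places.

Capital per worker breaks even when investment replaces (n + δ)·k; here n + δ = 0.082.
Golden rule sets MPK = n+δ: 0.37·k^(0.37−1) = 0.082, so k_gold = (0.37/0.082)^(1/0.63) ≈ 10.9323.
y_gold = 10.9323^0.37 ≈ 2.4228.
c_gold = y_gold − (n+δ)·k_gold = 2.4228 − 0.082·10.9323 ≈ 1.5264.

c_gold ≈ 1.526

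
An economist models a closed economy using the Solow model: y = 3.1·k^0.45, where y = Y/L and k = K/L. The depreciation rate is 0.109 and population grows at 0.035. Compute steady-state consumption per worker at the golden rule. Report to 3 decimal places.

n + δ = 0.035 + 0.109 = 0.144.
Maximizing c = f(k) − (n+δ)·k gives f'(k) = n+δ, i.e. 0.45·3.1·k^(0.45−1) = 0.144, so k_gold = (0.45·3.1/0.144)^(1/0.55) ≈ 62.1029.
y_gold = 3.1·62.1029^0.45 ≈ 19.8729.
c_gold = y_gold − (n+δ)·k_gold = 19.8729 − 0.144·62.1029 ≈ 10.9301.

c_gold ≈ 10.930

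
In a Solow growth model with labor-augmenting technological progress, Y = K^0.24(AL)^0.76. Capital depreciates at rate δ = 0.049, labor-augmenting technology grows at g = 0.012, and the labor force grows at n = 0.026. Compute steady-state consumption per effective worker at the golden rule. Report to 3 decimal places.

Capital per effective worker breaks even when investment replaces (n + g + δ)·k; here n + g + δ = 0.087.
Maximizing c = f(k) − (n+g+δ)·k gives f'(k) = n+g+δ, i.e. 0.24·k^(0.24−1) = 0.087, so k_gold = (0.24/0.087)^(1/0.76) ≈ 3.8007.
y_gold = 3.8007^0.24 ≈ 1.3777.
c_gold = y_gold − (n+g+δ)·k_gold = 1.3777 − 0.087·3.8007 ≈ 1.0471.

c_gold ≈ 1.047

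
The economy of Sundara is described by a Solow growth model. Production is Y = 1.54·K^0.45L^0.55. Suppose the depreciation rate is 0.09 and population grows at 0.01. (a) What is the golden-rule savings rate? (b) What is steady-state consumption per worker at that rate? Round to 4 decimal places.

The effective depreciation rate is n + δ = 0.01 + 0.09 = 0.1.
For Cobb-Douglas, s_gold equals capital's share: s_gold = 0.45.
Setting f'(k) = n+δ gives 0.45·1.54·k^(0.45−1) = 0.1, hence k_gold = (0.45·1.54/0.1)^(1/0.55) ≈ 33.7758.
y_gold = 1.54·33.7758^0.45 ≈ 7.5057; c_gold = (1−0.45)·y_gold ≈ 4.1282.

(a) s_gold = 0.4500; (b) c_gold ≈ 4.1282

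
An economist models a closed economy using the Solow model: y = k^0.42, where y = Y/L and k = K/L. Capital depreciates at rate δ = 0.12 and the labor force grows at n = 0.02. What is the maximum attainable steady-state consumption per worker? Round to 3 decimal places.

c_gold ≈ 1.285

The effective depreciation rate is n + δ = 0.02 + 0.12 = 0.14.
Maximizing c = f(k) − (n+δ)·k gives f'(k) = n+δ, i.e. 0.42·k^(0.42−1) = 0.14, so k_gold = (0.42/0.14)^(1/0.58) ≈ 6.6470.
y_gold = 6.6470^0.42 ≈ 2.2157.
c_gold = y_gold − (n+δ)·k_gold = 2.2157 − 0.14·6.6470 ≈ 1.2851.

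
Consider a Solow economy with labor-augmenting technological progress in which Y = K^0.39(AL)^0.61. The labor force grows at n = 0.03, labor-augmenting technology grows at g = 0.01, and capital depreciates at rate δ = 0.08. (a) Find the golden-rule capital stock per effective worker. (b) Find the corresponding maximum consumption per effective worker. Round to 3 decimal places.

(a) k_gold ≈ 6.905; (b) c_gold ≈ 1.296

The effective depreciation rate is n + g + δ = 0.03 + 0.01 + 0.08 = 0.12.
Maximizing c = f(k) − (n+g+δ)·k gives f'(k) = n+g+δ, i.e. 0.39·k^(0.39−1) = 0.12, so k_gold = (0.39/0.12)^(1/0.61) ≈ 6.9048.
y_gold = 6.9048^0.39 ≈ 2.1246; c_gold = y_gold − 0.12·k_gold ≈ 1.2960.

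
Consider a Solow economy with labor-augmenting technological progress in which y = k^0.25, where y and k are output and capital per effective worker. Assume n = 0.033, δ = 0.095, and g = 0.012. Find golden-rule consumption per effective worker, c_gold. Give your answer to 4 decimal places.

c_gold ≈ 0.9099

The effective depreciation rate is n + g + δ = 0.033 + 0.012 + 0.095 = 0.14.
At the golden rule the marginal product of capital equals n+g+δ: 0.25·k^(0.25−1) = 0.14. Solving, k_gold = (0.25/0.14)^(1/0.75) ≈ 2.1665.
y_gold = 2.1665^0.25 ≈ 1.2132.
c_gold = y_gold − (n+g+δ)·k_gold = 1.2132 − 0.14·2.1665 ≈ 0.9099.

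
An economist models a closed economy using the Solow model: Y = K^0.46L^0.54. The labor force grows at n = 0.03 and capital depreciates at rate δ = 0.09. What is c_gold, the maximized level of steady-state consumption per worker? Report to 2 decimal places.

Capital per worker breaks even when investment replaces (n + δ)·k; here n + δ = 0.12.
Setting f'(k) = n+δ gives 0.46·k^(0.46−1) = 0.12, hence k_gold = (0.46/0.12)^(1/0.54) ≈ 12.0420.
y_gold = 12.0420^0.46 ≈ 3.1414.
c_gold = y_gold − (n+δ)·k_gold = 3.1414 − 0.12·12.0420 ≈ 1.6963.

c_gold ≈ 1.70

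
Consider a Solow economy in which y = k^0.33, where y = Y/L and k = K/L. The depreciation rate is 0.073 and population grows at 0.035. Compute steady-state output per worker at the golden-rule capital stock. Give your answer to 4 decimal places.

Capital per worker breaks even when investment replaces (n + δ)·k; here n + δ = 0.108.
Setting f'(k) = n+δ gives 0.33·k^(0.33−1) = 0.108, hence k_gold = (0.33/0.108)^(1/0.67) ≈ 5.2968.
Output: y_gold = k_gold^0.33 = 5.2968^0.33 ≈ 1.7335.

y_gold ≈ 1.7335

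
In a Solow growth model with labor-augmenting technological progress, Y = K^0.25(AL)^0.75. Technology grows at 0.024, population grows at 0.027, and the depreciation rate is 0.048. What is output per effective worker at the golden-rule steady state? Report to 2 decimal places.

The effective depreciation rate is n + g + δ = 0.027 + 0.024 + 0.048 = 0.099.
Golden rule sets MPK = n+g+δ: 0.25·k^(0.25−1) = 0.099, so k_gold = (0.25/0.099)^(1/0.75) ≈ 3.4388.
Output: y_gold = k_gold^0.25 = 3.4388^0.25 ≈ 1.3618.

y_gold ≈ 1.36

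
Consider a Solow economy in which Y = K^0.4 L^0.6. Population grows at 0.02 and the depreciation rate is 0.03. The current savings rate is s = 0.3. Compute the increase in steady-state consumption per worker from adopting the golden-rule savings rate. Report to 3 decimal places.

Δc ≈ 0.089

Capital per worker breaks even when investment replaces (n + δ)·k; here n + δ = 0.05.
Current steady state (s = 0.3): k* = (0.3/0.05)^(1/0.6) ≈ 19.8116, y* = 19.8116^0.4 ≈ 3.3019, c* = (1−0.3)·3.3019 ≈ 2.3113.
At the golden rule the marginal product of capital equals n+δ: 0.4·k^(0.4−1) = 0.05. Solving, k_gold = (0.4/0.05)^(1/0.6) ≈ 32.0000.
y_gold = 32.0000^0.4 ≈ 4.0000, c_gold = y_gold − 0.05·k_gold ≈ 2.4000.
Gain: Δc = 2.4000 − 2.3113 ≈ 0.0887.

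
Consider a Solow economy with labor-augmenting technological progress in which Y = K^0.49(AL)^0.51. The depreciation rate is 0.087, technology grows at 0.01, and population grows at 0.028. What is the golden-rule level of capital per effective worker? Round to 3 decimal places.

k_gold ≈ 14.565

The effective depreciation rate is n + g + δ = 0.028 + 0.01 + 0.087 = 0.125.
Golden rule sets MPK = n+g+δ: 0.49·k^(0.49−1) = 0.125, so k_gold = (0.49/0.125)^(1/0.51) ≈ 14.5648.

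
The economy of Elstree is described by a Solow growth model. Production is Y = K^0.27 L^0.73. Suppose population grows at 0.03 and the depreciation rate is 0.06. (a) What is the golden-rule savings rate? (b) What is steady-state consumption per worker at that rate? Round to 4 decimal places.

Capital per worker breaks even when investment replaces (n + δ)·k; here n + δ = 0.09.
For Cobb-Douglas, s_gold equals capital's share: s_gold = 0.27.
Maximizing c = f(k) − (n+δ)·k gives f'(k) = n+δ, i.e. 0.27·k^(0.27−1) = 0.09, so k_gold = (0.27/0.09)^(1/0.73) ≈ 4.5039.
y_gold = 4.5039^0.27 ≈ 1.5013; c_gold = (1−0.27)·y_gold ≈ 1.0960.

(a) s_gold = 0.2700; (b) c_gold ≈ 1.0960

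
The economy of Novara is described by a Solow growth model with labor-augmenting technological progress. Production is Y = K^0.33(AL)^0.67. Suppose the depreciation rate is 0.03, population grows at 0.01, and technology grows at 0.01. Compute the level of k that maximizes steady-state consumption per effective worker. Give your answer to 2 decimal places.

The effective depreciation rate is n + g + δ = 0.01 + 0.01 + 0.03 = 0.05.
Setting f'(k) = n+g+δ gives 0.33·k^(0.33−1) = 0.05, hence k_gold = (0.33/0.05)^(1/0.67) ≈ 16.7186.

k_gold ≈ 16.72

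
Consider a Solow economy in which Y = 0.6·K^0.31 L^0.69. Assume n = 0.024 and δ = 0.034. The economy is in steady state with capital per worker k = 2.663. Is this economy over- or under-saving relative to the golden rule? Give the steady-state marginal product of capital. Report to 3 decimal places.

under-saving; MPK ≈ 0.095

Capital per worker breaks even when investment replaces (n + δ)·k; here n + δ = 0.058.
MPK = 0.31·0.6·k^(0.31−1) = 0.31·0.6·2.663^(-0.69) ≈ 0.0946.
MPK > 0.058, so the economy is dynamically efficient (under-saving).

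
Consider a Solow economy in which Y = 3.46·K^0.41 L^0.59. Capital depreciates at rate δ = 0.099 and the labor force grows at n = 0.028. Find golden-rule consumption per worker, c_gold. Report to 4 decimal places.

c_gold ≈ 10.9204

The effective depreciation rate is n + δ = 0.028 + 0.099 = 0.127.
Golden rule sets MPK = n+δ: 0.41·3.46·k^(0.41−1) = 0.127, so k_gold = (0.41·3.46/0.127)^(1/0.59) ≈ 59.7539.
y_gold = 3.46·59.7539^0.41 ≈ 18.5091.
c_gold = y_gold − (n+δ)·k_gold = 18.5091 − 0.127·59.7539 ≈ 10.9204.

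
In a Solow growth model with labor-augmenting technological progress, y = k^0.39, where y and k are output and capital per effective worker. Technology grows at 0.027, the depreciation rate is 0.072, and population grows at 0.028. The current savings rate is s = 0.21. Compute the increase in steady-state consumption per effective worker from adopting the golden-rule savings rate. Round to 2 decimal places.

Δc ≈ 0.16

The effective depreciation rate is n + g + δ = 0.028 + 0.027 + 0.072 = 0.127.
Current steady state (s = 0.21): k* = (0.21/0.127)^(1/0.61) ≈ 2.2806, y* = 2.2806^0.39 ≈ 1.3792, c* = (1−0.21)·1.3792 ≈ 1.0896.
At the golden rule the marginal product of capital equals n+g+δ: 0.39·k^(0.39−1) = 0.127. Solving, k_gold = (0.39/0.127)^(1/0.61) ≈ 6.2920.
y_gold = 6.2920^0.39 ≈ 2.0489, c_gold = y_gold − 0.127·k_gold ≈ 1.2498.
Gain: Δc = 1.2498 − 1.0896 ≈ 0.1602.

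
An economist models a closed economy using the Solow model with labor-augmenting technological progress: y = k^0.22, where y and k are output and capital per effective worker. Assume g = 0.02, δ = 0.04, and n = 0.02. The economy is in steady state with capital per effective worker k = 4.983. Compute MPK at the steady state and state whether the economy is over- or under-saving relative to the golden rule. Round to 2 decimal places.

Break-even investment rate: n + g + δ = 0.02 + 0.02 + 0.04 = 0.08.
MPK = 0.22·k^(0.22−1) = 0.22·4.983^(-0.78) ≈ 0.0629.
MPK < 0.08, so the economy is dynamically inefficient (over-saving).

over-saving; MPK ≈ 0.06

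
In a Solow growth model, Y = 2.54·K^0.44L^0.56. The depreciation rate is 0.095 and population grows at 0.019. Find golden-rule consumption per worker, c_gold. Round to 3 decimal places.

c_gold ≈ 8.550

Break-even investment rate: n + δ = 0.019 + 0.095 = 0.114.
Maximizing c = f(k) − (n+δ)·k gives f'(k) = n+δ, i.e. 0.44·2.54·k^(0.44−1) = 0.114, so k_gold = (0.44·2.54/0.114)^(1/0.56) ≈ 58.9283.
y_gold = 2.54·58.9283^0.44 ≈ 15.2678.
c_gold = y_gold − (n+δ)·k_gold = 15.2678 − 0.114·58.9283 ≈ 8.5500.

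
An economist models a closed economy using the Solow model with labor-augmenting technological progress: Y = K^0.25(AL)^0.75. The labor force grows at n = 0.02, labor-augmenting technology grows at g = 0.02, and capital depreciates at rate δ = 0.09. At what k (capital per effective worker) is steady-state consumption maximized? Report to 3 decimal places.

k_gold ≈ 2.391

Break-even investment rate: n + g + δ = 0.02 + 0.02 + 0.09 = 0.13.
Setting f'(k) = n+g+δ gives 0.25·k^(0.25−1) = 0.13, hence k_gold = (0.25/0.13)^(1/0.75) ≈ 2.3915.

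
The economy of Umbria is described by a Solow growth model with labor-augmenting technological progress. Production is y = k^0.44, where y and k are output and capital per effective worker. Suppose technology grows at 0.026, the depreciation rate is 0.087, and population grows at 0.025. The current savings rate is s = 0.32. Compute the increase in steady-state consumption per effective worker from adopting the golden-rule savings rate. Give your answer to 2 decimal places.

Δc ≈ 0.08

Break-even investment rate: n + g + δ = 0.025 + 0.026 + 0.087 = 0.138.
Current steady state (s = 0.32): k* = (0.32/0.138)^(1/0.56) ≈ 4.4902, y* = 4.4902^0.44 ≈ 1.9364, c* = (1−0.32)·1.9364 ≈ 1.3168.
Setting f'(k) = n+g+δ gives 0.44·k^(0.44−1) = 0.138, hence k_gold = (0.44/0.138)^(1/0.56) ≈ 7.9294.
y_gold = 7.9294^0.44 ≈ 2.4869, c_gold = y_gold − 0.138·k_gold ≈ 1.3927.
Gain: Δc = 1.3927 − 1.3168 ≈ 0.0759.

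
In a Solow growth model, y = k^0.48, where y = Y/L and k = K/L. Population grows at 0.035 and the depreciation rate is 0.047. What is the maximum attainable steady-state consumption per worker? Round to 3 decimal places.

Capital per worker breaks even when investment replaces (n + δ)·k; here n + δ = 0.082.
At the golden rule the marginal product of capital equals n+δ: 0.48·k^(0.48−1) = 0.082. Solving, k_gold = (0.48/0.082)^(1/0.52) ≈ 29.9104.
y_gold = 29.9104^0.48 ≈ 5.1097.
c_gold = y_gold − (n+δ)·k_gold = 5.1097 − 0.082·29.9104 ≈ 2.6570.

c_gold ≈ 2.657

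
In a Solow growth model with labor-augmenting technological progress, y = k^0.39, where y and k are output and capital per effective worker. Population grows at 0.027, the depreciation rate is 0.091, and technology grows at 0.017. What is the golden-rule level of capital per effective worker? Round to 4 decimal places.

Capital per effective worker breaks even when investment replaces (n + g + δ)·k; here n + g + δ = 0.135.
Setting f'(k) = n+g+δ gives 0.39·k^(0.39−1) = 0.135, hence k_gold = (0.39/0.135)^(1/0.61) ≈ 5.6924.

k_gold ≈ 5.6924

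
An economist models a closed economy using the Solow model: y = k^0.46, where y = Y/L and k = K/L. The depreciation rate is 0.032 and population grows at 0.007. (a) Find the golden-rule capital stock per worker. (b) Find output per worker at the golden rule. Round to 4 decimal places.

(a) k_gold ≈ 96.5199; (b) y_gold ≈ 8.1832

The effective depreciation rate is n + δ = 0.007 + 0.032 = 0.039.
Setting f'(k) = n+δ gives 0.46·k^(0.46−1) = 0.039, hence k_gold = (0.46/0.039)^(1/0.54) ≈ 96.5199.
y_gold = 96.5199^0.46 ≈ 8.1832.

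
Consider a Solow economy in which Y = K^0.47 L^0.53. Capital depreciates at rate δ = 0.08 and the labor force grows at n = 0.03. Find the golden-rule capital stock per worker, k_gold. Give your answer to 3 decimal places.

Break-even investment rate: n + δ = 0.03 + 0.08 = 0.11.
Maximizing c = f(k) − (n+δ)·k gives f'(k) = n+δ, i.e. 0.47·k^(0.47−1) = 0.11, so k_gold = (0.47/0.11)^(1/0.53) ≈ 15.4885.

k_gold ≈ 15.489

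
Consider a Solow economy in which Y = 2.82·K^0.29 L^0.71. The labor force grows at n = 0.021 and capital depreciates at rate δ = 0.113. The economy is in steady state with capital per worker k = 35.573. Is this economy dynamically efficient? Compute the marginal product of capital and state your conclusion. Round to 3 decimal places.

dynamically inefficient; MPK ≈ 0.065

n + δ = 0.021 + 0.113 = 0.134.
MPK = 0.29·2.82·k^(0.29−1) = 0.29·2.82·35.573^(-0.71) ≈ 0.0648.
MPK < 0.134, so the economy is dynamically inefficient (over-saving).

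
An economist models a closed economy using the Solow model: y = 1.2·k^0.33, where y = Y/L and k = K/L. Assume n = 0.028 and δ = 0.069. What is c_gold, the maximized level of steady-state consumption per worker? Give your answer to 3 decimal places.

c_gold ≈ 1.608

Capital per worker breaks even when investment replaces (n + δ)·k; here n + δ = 0.097.
Setting f'(k) = n+δ gives 0.33·1.2·k^(0.33−1) = 0.097, hence k_gold = (0.33·1.2/0.097)^(1/0.67) ≈ 8.1626.
y_gold = 1.2·8.1626^0.33 ≈ 2.3993.
c_gold = y_gold − (n+δ)·k_gold = 2.3993 − 0.097·8.1626 ≈ 1.6075.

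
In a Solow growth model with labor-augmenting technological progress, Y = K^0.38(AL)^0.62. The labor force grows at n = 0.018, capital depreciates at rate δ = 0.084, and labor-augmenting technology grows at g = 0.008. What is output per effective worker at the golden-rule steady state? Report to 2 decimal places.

y_gold ≈ 2.14

n + g + δ = 0.018 + 0.008 + 0.084 = 0.11.
Setting f'(k) = n+g+δ gives 0.38·k^(0.38−1) = 0.11, hence k_gold = (0.38/0.11)^(1/0.62) ≈ 7.3854.
Output: y_gold = k_gold^0.38 = 7.3854^0.38 ≈ 2.1379.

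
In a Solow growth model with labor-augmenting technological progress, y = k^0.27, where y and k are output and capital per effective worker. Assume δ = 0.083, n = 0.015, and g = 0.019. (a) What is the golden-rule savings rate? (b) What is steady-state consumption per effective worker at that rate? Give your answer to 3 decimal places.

(a) s_gold = 0.270; (b) c_gold ≈ 0.995

Break-even investment rate: n + g + δ = 0.015 + 0.019 + 0.083 = 0.117.
For Cobb-Douglas, s_gold equals capital's share: s_gold = 0.27.
Maximizing c = f(k) − (n+g+δ)·k gives f'(k) = n+g+δ, i.e. 0.27·k^(0.27−1) = 0.117, so k_gold = (0.27/0.117)^(1/0.73) ≈ 3.1442.
y_gold = 3.1442^0.27 ≈ 1.3625; c_gold = (1−0.27)·y_gold ≈ 0.9946.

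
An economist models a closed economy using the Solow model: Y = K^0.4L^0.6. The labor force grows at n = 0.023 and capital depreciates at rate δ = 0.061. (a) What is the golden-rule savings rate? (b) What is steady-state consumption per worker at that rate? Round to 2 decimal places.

(a) s_gold = 0.40; (b) c_gold ≈ 1.70

n + δ = 0.023 + 0.061 = 0.084.
For Cobb-Douglas, s_gold equals capital's share: s_gold = 0.4.
Setting f'(k) = n+δ gives 0.4·k^(0.4−1) = 0.084, hence k_gold = (0.4/0.084)^(1/0.6) ≈ 13.4783.
y_gold = 13.4783^0.4 ≈ 2.8304; c_gold = (1−0.4)·y_gold ≈ 1.6983.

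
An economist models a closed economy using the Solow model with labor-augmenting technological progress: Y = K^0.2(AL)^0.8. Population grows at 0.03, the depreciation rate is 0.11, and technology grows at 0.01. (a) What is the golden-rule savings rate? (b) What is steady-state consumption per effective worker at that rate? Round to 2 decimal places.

(a) s_gold = 0.20; (b) c_gold ≈ 0.86

n + g + δ = 0.03 + 0.01 + 0.11 = 0.15.
For Cobb-Douglas, s_gold equals capital's share: s_gold = 0.2.
Golden rule sets MPK = n+g+δ: 0.2·k^(0.2−1) = 0.15, so k_gold = (0.2/0.15)^(1/0.8) ≈ 1.4328.
y_gold = 1.4328^0.2 ≈ 1.0746; c_gold = (1−0.2)·y_gold ≈ 0.8597.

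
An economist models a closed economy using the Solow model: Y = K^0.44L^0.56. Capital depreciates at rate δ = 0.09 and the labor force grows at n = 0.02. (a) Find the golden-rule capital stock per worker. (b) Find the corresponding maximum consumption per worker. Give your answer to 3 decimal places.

The effective depreciation rate is n + δ = 0.02 + 0.09 = 0.11.
Maximizing c = f(k) − (n+δ)·k gives f'(k) = n+δ, i.e. 0.44·k^(0.44−1) = 0.11, so k_gold = (0.44/0.11)^(1/0.56) ≈ 11.8880.
y_gold = 11.8880^0.44 ≈ 2.9720; c_gold = y_gold − 0.11·k_gold ≈ 1.6643.

(a) k_gold ≈ 11.888; (b) c_gold ≈ 1.664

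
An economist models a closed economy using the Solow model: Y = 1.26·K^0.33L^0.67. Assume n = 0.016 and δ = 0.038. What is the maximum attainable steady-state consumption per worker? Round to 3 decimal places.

n + δ = 0.016 + 0.038 = 0.054.
Setting f'(k) = n+δ gives 0.33·1.26·k^(0.33−1) = 0.054, hence k_gold = (0.33·1.26/0.054)^(1/0.67) ≈ 21.0436.
y_gold = 1.26·21.0436^0.33 ≈ 3.4435.
c_gold = y_gold − (n+δ)·k_gold = 3.4435 − 0.054·21.0436 ≈ 2.3071.

c_gold ≈ 2.307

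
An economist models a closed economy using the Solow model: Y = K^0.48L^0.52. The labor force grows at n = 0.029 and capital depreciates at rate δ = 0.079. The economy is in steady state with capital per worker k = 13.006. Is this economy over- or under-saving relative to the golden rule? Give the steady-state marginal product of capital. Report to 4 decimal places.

under-saving; MPK ≈ 0.1264

Capital per worker breaks even when investment replaces (n + δ)·k; here n + δ = 0.108.
MPK = 0.48·k^(0.48−1) = 0.48·13.006^(-0.52) ≈ 0.1264.
MPK > 0.108, so the economy is dynamically efficient (under-saving).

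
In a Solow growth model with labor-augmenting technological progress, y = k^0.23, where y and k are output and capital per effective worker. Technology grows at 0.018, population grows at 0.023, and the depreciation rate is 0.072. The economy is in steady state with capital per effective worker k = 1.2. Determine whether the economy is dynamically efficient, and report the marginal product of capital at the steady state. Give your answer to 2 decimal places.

The effective depreciation rate is n + g + δ = 0.023 + 0.018 + 0.072 = 0.113.
MPK = 0.23·k^(0.23−1) = 0.23·1.2^(-0.77) ≈ 0.1999.
MPK > 0.113, so the economy is dynamically efficient (under-saving).

dynamically efficient; MPK ≈ 0.20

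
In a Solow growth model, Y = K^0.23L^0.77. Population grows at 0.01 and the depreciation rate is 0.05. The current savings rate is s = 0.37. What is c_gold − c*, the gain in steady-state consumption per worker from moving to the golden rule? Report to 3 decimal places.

Δc ≈ 0.066

Capital per worker breaks even when investment replaces (n + δ)·k; here n + δ = 0.06.
Current steady state (s = 0.37): k* = (0.37/0.06)^(1/0.77) ≈ 10.6179, y* = 10.6179^0.23 ≈ 1.7218, c* = (1−0.37)·1.7218 ≈ 1.0847.
Golden rule sets MPK = n+δ: 0.23·k^(0.23−1) = 0.06, so k_gold = (0.23/0.06)^(1/0.77) ≈ 5.7265.
y_gold = 5.7265^0.23 ≈ 1.4939, c_gold = y_gold − 0.06·k_gold ≈ 1.1503.
Gain: Δc = 1.1503 − 1.0847 ≈ 0.0655.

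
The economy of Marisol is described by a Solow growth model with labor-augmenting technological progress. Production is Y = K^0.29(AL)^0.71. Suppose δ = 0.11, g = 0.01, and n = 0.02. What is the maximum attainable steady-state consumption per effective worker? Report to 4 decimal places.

c_gold ≈ 0.9560

The effective depreciation rate is n + g + δ = 0.02 + 0.01 + 0.11 = 0.14.
Setting f'(k) = n+g+δ gives 0.29·k^(0.29−1) = 0.14, hence k_gold = (0.29/0.14)^(1/0.71) ≈ 2.7890.
y_gold = 2.7890^0.29 ≈ 1.3464.
c_gold = y_gold − (n+g+δ)·k_gold = 1.3464 − 0.14·2.7890 ≈ 0.9560.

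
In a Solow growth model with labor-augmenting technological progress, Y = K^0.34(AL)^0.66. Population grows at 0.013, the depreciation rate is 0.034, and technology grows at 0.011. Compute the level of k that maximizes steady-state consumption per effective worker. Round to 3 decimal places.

k_gold ≈ 14.579

n + g + δ = 0.013 + 0.011 + 0.034 = 0.058.
Maximizing c = f(k) − (n+g+δ)·k gives f'(k) = n+g+δ, i.e. 0.34·k^(0.34−1) = 0.058, so k_gold = (0.34/0.058)^(1/0.66) ≈ 14.5785.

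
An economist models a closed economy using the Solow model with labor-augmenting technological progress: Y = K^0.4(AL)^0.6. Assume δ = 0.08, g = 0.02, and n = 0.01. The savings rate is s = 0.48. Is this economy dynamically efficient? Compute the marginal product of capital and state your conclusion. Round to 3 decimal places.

dynamically inefficient; MPK ≈ 0.092

Break-even investment rate: n + g + δ = 0.01 + 0.02 + 0.08 = 0.11.
Steady-state k*: s·k^0.4 = 0.11·k gives k* = (0.48/0.11)^(1/0.6) ≈ 11.6524.
MPK = 0.4·11.6524^(-0.6) ≈ 0.0917.
MPK < n+g+δ = 0.11, so the economy is dynamically inefficient (over-saving).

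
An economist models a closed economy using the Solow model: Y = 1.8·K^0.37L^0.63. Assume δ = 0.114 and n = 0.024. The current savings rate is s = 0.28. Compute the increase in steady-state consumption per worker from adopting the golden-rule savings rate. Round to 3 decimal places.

Δc ≈ 0.085

n + δ = 0.024 + 0.114 = 0.138.
Current steady state (s = 0.28): k* = (0.28·1.8/0.138)^(1/0.63) ≈ 7.8152, y* = 1.8·7.8152^0.37 ≈ 3.8518, c* = (1−0.28)·3.8518 ≈ 2.7733.
Golden rule sets MPK = n+δ: 0.37·1.8·k^(0.37−1) = 0.138, so k_gold = (0.37·1.8/0.138)^(1/0.63) ≈ 12.1639.
y_gold = 1.8·12.1639^0.37 ≈ 4.5368, c_gold = y_gold − 0.138·k_gold ≈ 2.8582.
Gain: Δc = 2.8582 − 2.7733 ≈ 0.0849.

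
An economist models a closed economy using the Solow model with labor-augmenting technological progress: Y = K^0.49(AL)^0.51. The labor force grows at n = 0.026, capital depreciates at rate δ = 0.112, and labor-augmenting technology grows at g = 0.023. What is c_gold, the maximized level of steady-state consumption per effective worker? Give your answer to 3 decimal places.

c_gold ≈ 1.486

Break-even investment rate: n + g + δ = 0.026 + 0.023 + 0.112 = 0.161.
Maximizing c = f(k) − (n+g+δ)·k gives f'(k) = n+g+δ, i.e. 0.49·k^(0.49−1) = 0.161, so k_gold = (0.49/0.161)^(1/0.51) ≈ 8.8672.
y_gold = 8.8672^0.49 ≈ 2.9135.
c_gold = y_gold − (n+g+δ)·k_gold = 2.9135 − 0.161·8.8672 ≈ 1.4859.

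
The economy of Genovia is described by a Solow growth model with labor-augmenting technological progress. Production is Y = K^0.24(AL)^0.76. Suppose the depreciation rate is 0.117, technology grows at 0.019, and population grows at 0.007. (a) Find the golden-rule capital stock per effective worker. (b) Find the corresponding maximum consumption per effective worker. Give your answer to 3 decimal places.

(a) k_gold ≈ 1.976; (b) c_gold ≈ 0.895

The effective depreciation rate is n + g + δ = 0.007 + 0.019 + 0.117 = 0.143.
At the golden rule the marginal product of capital equals n+g+δ: 0.24·k^(0.24−1) = 0.143. Solving, k_gold = (0.24/0.143)^(1/0.76) ≈ 1.9765.
y_gold = 1.9765^0.24 ≈ 1.1776; c_gold = y_gold − 0.143·k_gold ≈ 0.8950.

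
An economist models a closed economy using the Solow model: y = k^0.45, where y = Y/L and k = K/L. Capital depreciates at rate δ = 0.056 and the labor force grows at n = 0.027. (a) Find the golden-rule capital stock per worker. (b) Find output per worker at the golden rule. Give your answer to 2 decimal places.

n + δ = 0.027 + 0.056 = 0.083.
Maximizing c = f(k) − (n+δ)·k gives f'(k) = n+δ, i.e. 0.45·k^(0.45−1) = 0.083, so k_gold = (0.45/0.083)^(1/0.55) ≈ 21.6167.
y_gold = 21.6167^0.45 ≈ 3.9871.

(a) k_gold ≈ 21.62; (b) y_gold ≈ 3.99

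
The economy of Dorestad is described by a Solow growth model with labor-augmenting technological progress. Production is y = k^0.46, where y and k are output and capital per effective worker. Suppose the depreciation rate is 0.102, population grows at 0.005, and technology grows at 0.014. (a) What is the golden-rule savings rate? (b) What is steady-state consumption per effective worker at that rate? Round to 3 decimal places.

n + g + δ = 0.005 + 0.014 + 0.102 = 0.121.
For Cobb-Douglas, s_gold equals capital's share: s_gold = 0.46.
Golden rule sets MPK = n+g+δ: 0.46·k^(0.46−1) = 0.121, so k_gold = (0.46/0.121)^(1/0.54) ≈ 11.8583.
y_gold = 11.8583^0.46 ≈ 3.1193; c_gold = (1−0.46)·y_gold ≈ 1.6844.

(a) s_gold = 0.460; (b) c_gold ≈ 1.684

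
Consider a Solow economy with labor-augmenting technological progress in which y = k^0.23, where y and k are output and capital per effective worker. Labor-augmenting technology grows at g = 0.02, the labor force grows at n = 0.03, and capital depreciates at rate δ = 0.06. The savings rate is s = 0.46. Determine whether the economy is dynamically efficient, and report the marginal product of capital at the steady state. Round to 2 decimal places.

Capital per effective worker breaks even when investment replaces (n + g + δ)·k; here n + g + δ = 0.11.
Steady-state k*: s·k^0.23 = 0.11·k gives k* = (0.46/0.11)^(1/0.77) ≈ 6.4116.
MPK = 0.23·6.4116^(-0.77) ≈ 0.0550.
MPK < n+g+δ = 0.11, so the economy is dynamically inefficient (over-saving).

dynamically inefficient; MPK ≈ 0.06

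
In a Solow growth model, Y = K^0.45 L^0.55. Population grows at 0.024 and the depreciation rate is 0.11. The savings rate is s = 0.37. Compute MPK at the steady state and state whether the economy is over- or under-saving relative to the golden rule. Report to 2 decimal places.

under-saving; MPK ≈ 0.16

n + δ = 0.024 + 0.11 = 0.134.
Steady-state k*: s·k^0.45 = 0.134·k gives k* = (0.37/0.134)^(1/0.55) ≈ 6.3386.
MPK = 0.45·6.3386^(-0.55) ≈ 0.1630.
MPK > n+δ = 0.134, so the economy is dynamically efficient (under-saving).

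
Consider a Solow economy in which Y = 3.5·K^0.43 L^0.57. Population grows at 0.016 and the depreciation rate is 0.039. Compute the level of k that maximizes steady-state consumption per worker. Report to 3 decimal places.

Break-even investment rate: n + δ = 0.016 + 0.039 = 0.055.
Setting f'(k) = n+δ gives 0.43·3.5·k^(0.43−1) = 0.055, hence k_gold = (0.43·3.5/0.055)^(1/0.57) ≈ 332.1678.

k_gold ≈ 332.168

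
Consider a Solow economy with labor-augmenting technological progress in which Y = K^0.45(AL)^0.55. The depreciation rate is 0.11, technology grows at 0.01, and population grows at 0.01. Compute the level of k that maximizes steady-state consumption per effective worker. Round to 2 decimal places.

Capital per effective worker breaks even when investment replaces (n + g + δ)·k; here n + g + δ = 0.13.
At the golden rule the marginal product of capital equals n+g+δ: 0.45·k^(0.45−1) = 0.13. Solving, k_gold = (0.45/0.13)^(1/0.55) ≈ 9.5607.

k_gold ≈ 9.56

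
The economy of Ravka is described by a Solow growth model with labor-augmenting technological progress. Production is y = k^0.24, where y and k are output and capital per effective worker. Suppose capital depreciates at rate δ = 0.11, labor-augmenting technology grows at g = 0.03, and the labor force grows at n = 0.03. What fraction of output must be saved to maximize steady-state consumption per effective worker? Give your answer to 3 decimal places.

n + g + δ = 0.03 + 0.03 + 0.11 = 0.17.
At the golden rule MPK = n+g+δ, and in any Cobb-Douglas steady state s = (n+g+δ)·k/y = MPK·k/y = capital's share 0.24.

s_gold = 0.240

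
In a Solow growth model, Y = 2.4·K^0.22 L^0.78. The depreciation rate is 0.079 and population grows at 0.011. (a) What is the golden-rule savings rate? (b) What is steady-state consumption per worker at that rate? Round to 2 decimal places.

(a) s_gold = 0.22; (b) c_gold ≈ 3.08

The effective depreciation rate is n + δ = 0.011 + 0.079 = 0.09.
For Cobb-Douglas, s_gold equals capital's share: s_gold = 0.22.
Golden rule sets MPK = n+δ: 0.22·2.4·k^(0.22−1) = 0.09, so k_gold = (0.22·2.4/0.09)^(1/0.78) ≈ 9.6631.
y_gold = 2.4·9.6631^0.22 ≈ 3.9531; c_gold = (1−0.22)·y_gold ≈ 3.0834.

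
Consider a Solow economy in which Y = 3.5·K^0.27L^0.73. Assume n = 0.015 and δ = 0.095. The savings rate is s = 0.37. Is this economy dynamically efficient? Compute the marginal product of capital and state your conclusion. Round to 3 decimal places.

dynamically inefficient; MPK ≈ 0.080

Break-even investment rate: n + δ = 0.015 + 0.095 = 0.11.
Steady-state k*: s·A·k^0.27 = 0.11·k gives k* = (0.37·3.5/0.11)^(1/0.73) ≈ 29.3059.
MPK = 0.27·3.5·29.3059^(-0.73) ≈ 0.0803.
MPK < n+δ = 0.11, so the economy is dynamically inefficient (over-saving).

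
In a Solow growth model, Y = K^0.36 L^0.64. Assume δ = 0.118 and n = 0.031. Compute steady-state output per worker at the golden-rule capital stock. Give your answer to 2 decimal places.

n + δ = 0.031 + 0.118 = 0.149.
Golden rule sets MPK = n+δ: 0.36·k^(0.36−1) = 0.149, so k_gold = (0.36/0.149)^(1/0.64) ≈ 3.9684.
Output: y_gold = k_gold^0.36 = 3.9684^0.36 ≈ 1.6425.

y_gold ≈ 1.64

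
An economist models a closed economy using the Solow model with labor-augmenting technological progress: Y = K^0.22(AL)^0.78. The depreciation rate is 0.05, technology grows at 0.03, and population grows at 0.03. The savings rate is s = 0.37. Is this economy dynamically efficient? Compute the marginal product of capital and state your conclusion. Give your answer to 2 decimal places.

Break-even investment rate: n + g + δ = 0.03 + 0.03 + 0.05 = 0.11.
Steady-state k*: s·k^0.22 = 0.11·k gives k* = (0.37/0.11)^(1/0.78) ≈ 4.7358.
MPK = 0.22·4.7358^(-0.78) ≈ 0.0654.
MPK < n+g+δ = 0.11, so the economy is dynamically inefficient (over-saving).

dynamically inefficient; MPK ≈ 0.07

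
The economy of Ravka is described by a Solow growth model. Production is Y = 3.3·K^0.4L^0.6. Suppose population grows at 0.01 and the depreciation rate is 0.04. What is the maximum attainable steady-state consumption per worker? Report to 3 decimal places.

c_gold ≈ 17.555

Break-even investment rate: n + δ = 0.01 + 0.04 = 0.05.
At the golden rule the marginal product of capital equals n+δ: 0.4·3.3·k^(0.4−1) = 0.05. Solving, k_gold = (0.4·3.3/0.05)^(1/0.6) ≈ 234.0668.
y_gold = 3.3·234.0668^0.4 ≈ 29.2584.
c_gold = y_gold − (n+δ)·k_gold = 29.2584 − 0.05·234.0668 ≈ 17.5550.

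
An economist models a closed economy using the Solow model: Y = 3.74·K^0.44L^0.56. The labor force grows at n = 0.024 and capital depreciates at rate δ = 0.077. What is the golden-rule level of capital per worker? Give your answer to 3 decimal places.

Break-even investment rate: n + δ = 0.024 + 0.077 = 0.101.
Golden rule sets MPK = n+δ: 0.44·3.74·k^(0.44−1) = 0.101, so k_gold = (0.44·3.74/0.101)^(1/0.56) ≈ 145.9792.

k_gold ≈ 145.979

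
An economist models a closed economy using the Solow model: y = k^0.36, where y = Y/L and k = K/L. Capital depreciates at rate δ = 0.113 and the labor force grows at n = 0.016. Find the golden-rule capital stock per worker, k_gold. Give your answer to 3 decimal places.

The effective depreciation rate is n + δ = 0.016 + 0.113 = 0.129.
Maximizing c = f(k) − (n+δ)·k gives f'(k) = n+δ, i.e. 0.36·k^(0.36−1) = 0.129, so k_gold = (0.36/0.129)^(1/0.64) ≈ 4.9708.

k_gold ≈ 4.971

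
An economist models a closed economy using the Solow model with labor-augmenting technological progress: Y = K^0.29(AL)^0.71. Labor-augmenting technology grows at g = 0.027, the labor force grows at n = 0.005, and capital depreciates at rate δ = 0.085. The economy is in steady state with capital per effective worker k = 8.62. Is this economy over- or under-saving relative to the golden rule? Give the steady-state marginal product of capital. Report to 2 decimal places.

n + g + δ = 0.005 + 0.027 + 0.085 = 0.117.
MPK = 0.29·k^(0.29−1) = 0.29·8.62^(-0.71) ≈ 0.0628.
MPK < 0.117, so the economy is dynamically inefficient (over-saving).

over-saving; MPK ≈ 0.06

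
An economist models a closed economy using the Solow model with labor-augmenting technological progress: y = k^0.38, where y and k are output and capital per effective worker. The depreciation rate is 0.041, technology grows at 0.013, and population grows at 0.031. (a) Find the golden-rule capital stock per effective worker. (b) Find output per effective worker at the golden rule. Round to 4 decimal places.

(a) k_gold ≈ 11.1937; (b) y_gold ≈ 2.5039

Capital per effective worker breaks even when investment replaces (n + g + δ)·k; here n + g + δ = 0.085.
Maximizing c = f(k) − (n+g+δ)·k gives f'(k) = n+g+δ, i.e. 0.38·k^(0.38−1) = 0.085, so k_gold = (0.38/0.085)^(1/0.62) ≈ 11.1937.
y_gold = 11.1937^0.38 ≈ 2.5039.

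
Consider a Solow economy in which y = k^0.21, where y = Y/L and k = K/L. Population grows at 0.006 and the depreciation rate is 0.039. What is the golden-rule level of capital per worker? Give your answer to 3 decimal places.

k_gold ≈ 7.028

Break-even investment rate: n + δ = 0.006 + 0.039 = 0.045.
Golden rule sets MPK = n+δ: 0.21·k^(0.21−1) = 0.045, so k_gold = (0.21/0.045)^(1/0.79) ≈ 7.0282.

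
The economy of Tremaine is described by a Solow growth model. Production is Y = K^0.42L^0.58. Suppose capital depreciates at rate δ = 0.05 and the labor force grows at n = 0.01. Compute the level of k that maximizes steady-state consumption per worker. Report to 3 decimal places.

k_gold ≈ 28.646

n + δ = 0.01 + 0.05 = 0.06.
At the golden rule the marginal product of capital equals n+δ: 0.42·k^(0.42−1) = 0.06. Solving, k_gold = (0.42/0.06)^(1/0.58) ≈ 28.6461.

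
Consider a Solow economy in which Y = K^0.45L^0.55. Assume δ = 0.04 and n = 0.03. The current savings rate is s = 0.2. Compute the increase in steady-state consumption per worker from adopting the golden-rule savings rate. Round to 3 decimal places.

Capital per worker breaks even when investment replaces (n + δ)·k; here n + δ = 0.07.
Current steady state (s = 0.2): k* = (0.2/0.07)^(1/0.55) ≈ 6.7448, y* = 6.7448^0.45 ≈ 2.3607, c* = (1−0.2)·2.3607 ≈ 1.8885.
Setting f'(k) = n+δ gives 0.45·k^(0.45−1) = 0.07, hence k_gold = (0.45/0.07)^(1/0.55) ≈ 29.4645.
y_gold = 29.4645^0.45 ≈ 4.5834, c_gold = y_gold − 0.07·k_gold ≈ 2.5209.
Gain: Δc = 2.5209 − 1.8885 ≈ 0.6323.

Δc ≈ 0.632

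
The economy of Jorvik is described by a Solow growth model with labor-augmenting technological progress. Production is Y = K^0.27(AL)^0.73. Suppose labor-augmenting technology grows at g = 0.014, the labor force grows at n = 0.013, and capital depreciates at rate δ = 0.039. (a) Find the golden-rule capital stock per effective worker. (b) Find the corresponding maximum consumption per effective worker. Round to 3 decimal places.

(a) k_gold ≈ 6.888; (b) c_gold ≈ 1.229

Break-even investment rate: n + g + δ = 0.013 + 0.014 + 0.039 = 0.066.
Maximizing c = f(k) − (n+g+δ)·k gives f'(k) = n+g+δ, i.e. 0.27·k^(0.27−1) = 0.066, so k_gold = (0.27/0.066)^(1/0.73) ≈ 6.8883.
y_gold = 6.8883^0.27 ≈ 1.6838; c_gold = y_gold − 0.066·k_gold ≈ 1.2292.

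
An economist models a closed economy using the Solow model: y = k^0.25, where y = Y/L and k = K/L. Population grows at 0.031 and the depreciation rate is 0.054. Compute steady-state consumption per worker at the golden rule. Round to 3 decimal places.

c_gold ≈ 1.075

The effective depreciation rate is n + δ = 0.031 + 0.054 = 0.085.
Maximizing c = f(k) − (n+δ)·k gives f'(k) = n+δ, i.e. 0.25·k^(0.25−1) = 0.085, so k_gold = (0.25/0.085)^(1/0.75) ≈ 4.2140.
y_gold = 4.2140^0.25 ≈ 1.4328.
c_gold = y_gold − (n+δ)·k_gold = 1.4328 − 0.085·4.2140 ≈ 1.0746.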